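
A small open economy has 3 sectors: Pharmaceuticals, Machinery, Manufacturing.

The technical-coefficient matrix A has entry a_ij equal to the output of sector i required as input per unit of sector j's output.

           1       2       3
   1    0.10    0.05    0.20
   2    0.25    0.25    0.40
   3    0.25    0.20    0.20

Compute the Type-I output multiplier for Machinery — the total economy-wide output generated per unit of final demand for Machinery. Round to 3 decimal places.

m_2 = 2.324

I − A =
  [   0.90    -0.05    -0.20]
  [  -0.25     0.75    -0.40]
  [  -0.25    -0.20     0.80]
Cofactors of I−A, C_ij = (−1)^(i+j)·(minor ij) (rows/columns in the sector order above):
  C_11 = (0.75)(0.80) − (-0.40)(-0.20) = 0.5200
  C_12 = −[(-0.25)(0.80) − (-0.40)(-0.25)] = 0.3000
  C_13 = (-0.25)(-0.20) − (0.75)(-0.25) = 0.2375
  C_21 = −[(-0.05)(0.80) − (-0.20)(-0.20)] = 0.0800
  C_22 = (0.90)(0.80) − (-0.20)(-0.25) = 0.6700
  C_23 = −[(0.90)(-0.20) − (-0.05)(-0.25)] = 0.1925
  C_31 = (-0.05)(-0.40) − (-0.20)(0.75) = 0.1700
  C_32 = −[(0.90)(-0.40) − (-0.20)(-0.25)] = 0.4100
  C_33 = (0.90)(0.75) − (-0.05)(-0.25) = 0.6625
det(I−A) = Σ_j (I−A)_1j·C_1j = (0.90)(0.5200) + (-0.05)(0.3000) + (-0.20)(0.2375) = 0.4055
adj(I−A) = Cᵀ =
  [ 0.5200   0.0800   0.1700]
  [ 0.3000   0.6700   0.4100]
  [ 0.2375   0.1925   0.6625]
(I − A)⁻¹ = adj(I−A) / det(I−A) ≈
  [   1.2824     0.1973     0.4192]
  [   0.7398     1.6523     1.0111]
  [   0.5857     0.4747     1.6338]
The output multiplier for sector j is the column-j sum of the Leontief inverse (I − A)⁻¹ = adj(I−A) / det(I−A).
Column 2 of adj(I−A): (0.0800, 0.6700, 0.1925); det(I−A) = 0.4055.
m_2 = (0.0800 + 0.6700 + 0.1925) / 0.4055 = 0.9425 / 0.4055 ≈ 2.324.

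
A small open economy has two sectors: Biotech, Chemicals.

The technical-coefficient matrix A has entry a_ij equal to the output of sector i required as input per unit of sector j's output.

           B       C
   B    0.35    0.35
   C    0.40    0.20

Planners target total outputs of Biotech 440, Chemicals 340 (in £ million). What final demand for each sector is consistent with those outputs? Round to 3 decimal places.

d_B = 167.000, d_C = 96.000

I − A =
  [   0.65    -0.35]
  [  -0.40     0.80]
d = (I − A) x:
  d_B = (+0.65)·440 + (-0.35)·340 = 167.000
  d_C = (-0.40)·440 + (+0.80)·340 = 96.000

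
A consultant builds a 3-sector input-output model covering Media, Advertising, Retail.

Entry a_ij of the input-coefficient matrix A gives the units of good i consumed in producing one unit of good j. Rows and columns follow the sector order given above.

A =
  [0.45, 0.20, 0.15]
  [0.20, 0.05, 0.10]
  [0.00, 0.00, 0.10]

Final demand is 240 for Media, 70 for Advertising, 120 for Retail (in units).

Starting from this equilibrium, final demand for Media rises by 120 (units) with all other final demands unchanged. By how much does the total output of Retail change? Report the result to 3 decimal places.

I − A =
  [   0.55    -0.20    -0.15]
  [  -0.20     0.95    -0.10]
  [   0.00     0.00     0.90]
Cofactors of I−A, C_ij = (−1)^(i+j)·(minor ij) (rows/columns in the sector order above):
  C_11 = (0.95)(0.90) − (-0.10)(0.00) = 0.8550
  C_12 = −[(-0.20)(0.90) − (-0.10)(0.00)] = 0.1800
  C_13 = (-0.20)(0.00) − (0.95)(0.00) = 0.0000
  C_21 = −[(-0.20)(0.90) − (-0.15)(0.00)] = 0.1800
  C_22 = (0.55)(0.90) − (-0.15)(0.00) = 0.4950
  C_23 = −[(0.55)(0.00) − (-0.20)(0.00)] = 0.0000
  C_31 = (-0.20)(-0.10) − (-0.15)(0.95) = 0.1625
  C_32 = −[(0.55)(-0.10) − (-0.15)(-0.20)] = 0.0850
  C_33 = (0.55)(0.95) − (-0.20)(-0.20) = 0.4825
det(I−A) = Σ_j (I−A)_1j·C_1j = (0.55)(0.8550) + (-0.20)(0.1800) + (-0.15)(0.0000) = 0.43425
adj(I−A) = Cᵀ =
  [ 0.8550   0.1800   0.1625]
  [ 0.1800   0.4950   0.0850]
  [ 0.0000   0.0000   0.4825]
(I − A)⁻¹ = adj(I−A) / det(I−A) ≈
  [   1.9689     0.4145     0.3742]
  [   0.4145     1.1399     0.1957]
  [   0.0000     0.0000     1.1111]
Δx = (I − A)⁻¹ Δd with Δd having +120 in the Media component and 0 elsewhere.
So Δx_R = L_RM · (+120), where L_RM = adj(I−A)_RM / det(I−A) = 0.0000 / 0.43425.
Δx_R = 0.0000 × (+120) / 0.43425 = 0.00 / 0.43425 = 0.000.

Δx_R = 0.000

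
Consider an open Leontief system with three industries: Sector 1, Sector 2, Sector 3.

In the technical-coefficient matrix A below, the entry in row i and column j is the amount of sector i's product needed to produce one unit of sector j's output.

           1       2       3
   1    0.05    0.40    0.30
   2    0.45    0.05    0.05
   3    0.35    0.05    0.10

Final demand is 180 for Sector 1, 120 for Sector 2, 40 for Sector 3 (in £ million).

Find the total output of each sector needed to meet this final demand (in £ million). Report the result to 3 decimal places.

x_1 = 394.199, x_2 = 324.398, x_3 = 215.766

I − A =
  [   0.95    -0.40    -0.30]
  [  -0.45     0.95    -0.05]
  [  -0.35    -0.05     0.90]
Cofactors of I−A, C_ij = (−1)^(i+j)·(minor ij) (rows/columns in the sector order above):
  C_11 = (0.95)(0.90) − (-0.05)(-0.05) = 0.8525
  C_12 = −[(-0.45)(0.90) − (-0.05)(-0.35)] = 0.4225
  C_13 = (-0.45)(-0.05) − (0.95)(-0.35) = 0.3550
  C_21 = −[(-0.40)(0.90) − (-0.30)(-0.05)] = 0.3750
  C_22 = (0.95)(0.90) − (-0.30)(-0.35) = 0.7500
  C_23 = −[(0.95)(-0.05) − (-0.40)(-0.35)] = 0.1875
  C_31 = (-0.40)(-0.05) − (-0.30)(0.95) = 0.3050
  C_32 = −[(0.95)(-0.05) − (-0.30)(-0.45)] = 0.1825
  C_33 = (0.95)(0.95) − (-0.40)(-0.45) = 0.7225
det(I−A) = Σ_j (I−A)_1j·C_1j = (0.95)(0.8525) + (-0.40)(0.4225) + (-0.30)(0.3550) = 0.534375
adj(I−A) = Cᵀ =
  [ 0.8525   0.3750   0.3050]
  [ 0.4225   0.7500   0.1825]
  [ 0.3550   0.1875   0.7225]
(I − A)⁻¹ = adj(I−A) / det(I−A) ≈
  [   1.5953     0.7018     0.5708]
  [   0.7906     1.4035     0.3415]
  [   0.6643     0.3509     1.3520]
x = (I − A)⁻¹ d = adj(I−A)·d / det(I−A), with det(I−A) = 0.534375:
  x_1 = (0.8525·180 + 0.3750·120 + 0.3050·40) / 0.534375 = 210.65 / 0.534375 ≈ 394.199
  x_2 = (0.4225·180 + 0.7500·120 + 0.1825·40) / 0.534375 = 173.35 / 0.534375 ≈ 324.398
  x_3 = (0.3550·180 + 0.1875·120 + 0.7225·40) / 0.534375 = 115.30 / 0.534375 ≈ 215.766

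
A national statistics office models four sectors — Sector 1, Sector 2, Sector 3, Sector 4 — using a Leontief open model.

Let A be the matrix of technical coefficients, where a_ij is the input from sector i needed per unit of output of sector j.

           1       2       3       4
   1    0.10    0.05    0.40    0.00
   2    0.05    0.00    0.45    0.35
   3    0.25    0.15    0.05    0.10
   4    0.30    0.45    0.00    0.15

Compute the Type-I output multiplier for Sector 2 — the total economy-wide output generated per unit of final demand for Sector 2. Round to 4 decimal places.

m_2 = 3.0530

I − A =
  [   0.90    -0.05    -0.40     0.00]
  [  -0.05     1.00    -0.45    -0.35]
  [  -0.25    -0.15     0.95    -0.10]
  [  -0.30    -0.45     0.00     0.85]
Compute the cofactors C_ij = (−1)^(i+j)·(3×3 minor ij) of I−A; the adjugate is their transpose:
adj(I−A) = Cᵀ =
  [ 0.580250   0.109375   0.296125   0.079875]
  [ 0.249250   0.629750   0.403250   0.306750]
  [ 0.227500   0.167375   0.615875   0.141375]
  [ 0.336750   0.372000   0.318000   0.683250]
det(I−A) = Σ_j (I−A)_1j·C_1j = (0.90)(0.580250) + (-0.05)(0.249250) + (-0.40)(0.227500) + (0.00)(0.336750) = 0.4187625
(I − A)⁻¹ = adj(I−A) / det(I−A) ≈
  [   1.38563     0.26119     0.70714     0.19074]
  [   0.59521     1.50384     0.96296     0.73252]
  [   0.54327     0.39969     1.47070     0.33760]
  [   0.80416     0.88833     0.75938     1.63159]
The output multiplier for sector j is the column-j sum of the Leontief inverse (I − A)⁻¹ = adj(I−A) / det(I−A).
Column 2 of adj(I−A): (0.109375, 0.629750, 0.167375, 0.372000); det(I−A) = 0.4187625.
m_2 = (0.109375 + 0.629750 + 0.167375 + 0.372000) / 0.4187625 = 1.2785 / 0.4187625 ≈ 3.0530.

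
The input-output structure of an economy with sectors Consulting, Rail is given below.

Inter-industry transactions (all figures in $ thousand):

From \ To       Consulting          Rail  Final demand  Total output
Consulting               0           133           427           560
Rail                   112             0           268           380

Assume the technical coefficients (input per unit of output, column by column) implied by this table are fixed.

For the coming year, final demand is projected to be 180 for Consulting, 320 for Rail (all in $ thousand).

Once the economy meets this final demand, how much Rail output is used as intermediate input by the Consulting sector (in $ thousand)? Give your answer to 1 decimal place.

Technical coefficients a_ij = z_ij / X_j:
  a_11 = 0/560 = 0.00, a_21 = 112/560 = 0.20
  a_12 = 133/380 = 0.35, a_22 = 0/380 = 0.00
I − A =
  [   1.00    -0.35]
  [  -0.20     1.00]
det(I−A) = (1.00)(1.00) − (-0.35)(-0.20) = 0.9300
adj(I−A) = [[1.00, 0.35], [0.20, 1.00]]
(I − A)⁻¹ = adj(I−A) / det(I−A) ≈
  [   1.0753     0.3763]
  [   0.2151     1.0753]
First solve x = (I − A)⁻¹ d = adj(I−A)·d / det(I−A); in particular x_1 = (1.00·180 + 0.35·320) / 0.9300 = 292.00 / 0.9300 ≈ 313.978.
Intermediate flow from 2 to 1: z_21 = a_21 · x_1 = 0.20 × 292.00 / 0.9300 = 58.40 / 0.9300 ≈ 62.8.

z_21 = 62.8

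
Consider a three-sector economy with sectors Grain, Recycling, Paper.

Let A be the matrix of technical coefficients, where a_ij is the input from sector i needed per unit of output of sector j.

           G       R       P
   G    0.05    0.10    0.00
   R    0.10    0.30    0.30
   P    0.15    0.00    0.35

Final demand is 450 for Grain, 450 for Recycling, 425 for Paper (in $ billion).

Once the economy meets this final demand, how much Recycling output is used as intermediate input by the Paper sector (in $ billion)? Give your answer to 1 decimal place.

z_RP = 236.7

I − A =
  [   0.95    -0.10     0.00]
  [  -0.10     0.70    -0.30]
  [  -0.15     0.00     0.65]
Cofactors of I−A, C_ij = (−1)^(i+j)·(minor ij) (rows/columns in the sector order above):
  C_11 = (0.70)(0.65) − (-0.30)(0.00) = 0.4550
  C_12 = −[(-0.10)(0.65) − (-0.30)(-0.15)] = 0.1100
  C_13 = (-0.10)(0.00) − (0.70)(-0.15) = 0.1050
  C_21 = −[(-0.10)(0.65) − (0.00)(0.00)] = 0.0650
  C_22 = (0.95)(0.65) − (0.00)(-0.15) = 0.6175
  C_23 = −[(0.95)(0.00) − (-0.10)(-0.15)] = 0.0150
  C_31 = (-0.10)(-0.30) − (0.00)(0.70) = 0.0300
  C_32 = −[(0.95)(-0.30) − (0.00)(-0.10)] = 0.2850
  C_33 = (0.95)(0.70) − (-0.10)(-0.10) = 0.6550
det(I−A) = Σ_j (I−A)_1j·C_1j = (0.95)(0.4550) + (-0.10)(0.1100) + (0.00)(0.1050) = 0.42125
adj(I−A) = Cᵀ =
  [ 0.4550   0.0650   0.0300]
  [ 0.1100   0.6175   0.2850]
  [ 0.1050   0.0150   0.6550]
(I − A)⁻¹ = adj(I−A) / det(I−A) ≈
  [   1.0801     0.1543     0.0712]
  [   0.2611     1.4659     0.6766]
  [   0.2493     0.0356     1.5549]
First solve x = (I − A)⁻¹ d = adj(I−A)·d / det(I−A); in particular x_P = (0.1050·450 + 0.0150·450 + 0.6550·425) / 0.42125 = 332.375 / 0.42125 ≈ 789.021.
Intermediate flow from R to P: z_RP = a_RP · x_P = 0.30 × 332.375 / 0.42125 = 99.7125 / 0.42125 ≈ 236.7.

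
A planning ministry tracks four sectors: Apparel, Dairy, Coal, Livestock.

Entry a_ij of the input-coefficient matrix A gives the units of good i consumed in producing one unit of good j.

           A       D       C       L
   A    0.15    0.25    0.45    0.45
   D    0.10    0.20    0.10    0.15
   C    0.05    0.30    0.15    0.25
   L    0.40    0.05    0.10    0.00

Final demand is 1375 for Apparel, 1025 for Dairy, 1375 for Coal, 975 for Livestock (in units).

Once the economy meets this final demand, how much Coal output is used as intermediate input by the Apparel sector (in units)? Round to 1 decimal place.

z_CA = 388.5

I − A =
  [   0.85    -0.25    -0.45    -0.45]
  [  -0.10     0.80    -0.10    -0.15]
  [  -0.05    -0.30     0.85    -0.25]
  [  -0.40    -0.05    -0.10     1.00]
Compute the cofactors C_ij = (−1)^(i+j)·(3×3 minor ij) of I−A; the adjugate is their transpose:
adj(I−A) = Cᵀ =
  [ 0.617875   0.379500   0.423625   0.440875]
  [ 0.149250   0.478500   0.156250   0.178000]
  [ 0.168875   0.250250   0.487375   0.235375]
  [ 0.271500   0.200750   0.226000   0.498500]
det(I−A) = Σ_j (I−A)_1j·C_1j = (0.85)(0.617875) + (-0.25)(0.149250) + (-0.45)(0.168875) + (-0.45)(0.271500) = 0.2897125
(I − A)⁻¹ = adj(I−A) / det(I−A) ≈
  [   2.1327     1.3099     1.4622     1.5218]
  [   0.5152     1.6516     0.5393     0.6144]
  [   0.5829     0.8638     1.6823     0.8124]
  [   0.9371     0.6929     0.7801     1.7207]
First solve x = (I − A)⁻¹ d = adj(I−A)·d / det(I−A); in particular x_A = (0.617875·1375 + 0.379500·1025 + 0.423625·1375 + 0.440875·975) / 0.2897125 = 2250.903125 / 0.2897125 ≈ 7769.437.
Intermediate flow from C to A: z_CA = a_CA · x_A = 0.05 × 2250.903125 / 0.2897125 = 112.54515625 / 0.2897125 ≈ 388.5.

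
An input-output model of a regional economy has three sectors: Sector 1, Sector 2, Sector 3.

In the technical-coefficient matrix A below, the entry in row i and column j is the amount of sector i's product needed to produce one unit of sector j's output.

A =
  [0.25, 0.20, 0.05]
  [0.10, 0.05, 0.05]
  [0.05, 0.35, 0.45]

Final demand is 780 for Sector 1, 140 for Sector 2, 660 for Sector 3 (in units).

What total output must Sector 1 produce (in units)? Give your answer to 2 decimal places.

x_1 = 1238.42

I − A =
  [   0.75    -0.20    -0.05]
  [  -0.10     0.95    -0.05]
  [  -0.05    -0.35     0.55]
Cofactors of I−A, C_ij = (−1)^(i+j)·(minor ij) (rows/columns in the sector order above):
  C_11 = (0.95)(0.55) − (-0.05)(-0.35) = 0.5050
  C_12 = −[(-0.10)(0.55) − (-0.05)(-0.05)] = 0.0575
  C_13 = (-0.10)(-0.35) − (0.95)(-0.05) = 0.0825
  C_21 = −[(-0.20)(0.55) − (-0.05)(-0.35)] = 0.1275
  C_22 = (0.75)(0.55) − (-0.05)(-0.05) = 0.4100
  C_23 = −[(0.75)(-0.35) − (-0.20)(-0.05)] = 0.2725
  C_31 = (-0.20)(-0.05) − (-0.05)(0.95) = 0.0575
  C_32 = −[(0.75)(-0.05) − (-0.05)(-0.10)] = 0.0425
  C_33 = (0.75)(0.95) − (-0.20)(-0.10) = 0.6925
det(I−A) = Σ_j (I−A)_1j·C_1j = (0.75)(0.5050) + (-0.20)(0.0575) + (-0.05)(0.0825) = 0.363125
adj(I−A) = Cᵀ =
  [ 0.5050   0.1275   0.0575]
  [ 0.0575   0.4100   0.0425]
  [ 0.0825   0.2725   0.6925]
(I − A)⁻¹ = adj(I−A) / det(I−A) ≈
  [   1.3907     0.3511     0.1583]
  [   0.1583     1.1291     0.1170]
  [   0.2272     0.7504     1.9071]
x = (I − A)⁻¹ d = adj(I−A)·d / det(I−A), with det(I−A) = 0.363125:
  x_1 = (0.5050·780 + 0.1275·140 + 0.0575·660) / 0.363125 = 449.70 / 0.363125 ≈ 1238.42
  x_2 = (0.0575·780 + 0.4100·140 + 0.0425·660) / 0.363125 = 130.30 / 0.363125 ≈ 358.83
  x_3 = (0.0825·780 + 0.2725·140 + 0.6925·660) / 0.363125 = 559.55 / 0.363125 ≈ 1540.93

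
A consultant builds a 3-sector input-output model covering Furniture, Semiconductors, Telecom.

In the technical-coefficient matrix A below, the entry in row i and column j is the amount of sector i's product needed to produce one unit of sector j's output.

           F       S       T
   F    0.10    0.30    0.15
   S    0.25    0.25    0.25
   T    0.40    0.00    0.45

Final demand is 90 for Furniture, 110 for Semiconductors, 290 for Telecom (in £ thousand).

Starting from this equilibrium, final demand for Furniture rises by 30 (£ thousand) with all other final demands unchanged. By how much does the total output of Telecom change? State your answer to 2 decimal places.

Δx_T = 35.29

I − A =
  [   0.90    -0.30    -0.15]
  [  -0.25     0.75    -0.25]
  [  -0.40     0.00     0.55]
Cofactors of I−A, C_ij = (−1)^(i+j)·(minor ij) (rows/columns in the sector order above):
  C_11 = (0.75)(0.55) − (-0.25)(0.00) = 0.4125
  C_12 = −[(-0.25)(0.55) − (-0.25)(-0.40)] = 0.2375
  C_13 = (-0.25)(0.00) − (0.75)(-0.40) = 0.3000
  C_21 = −[(-0.30)(0.55) − (-0.15)(0.00)] = 0.1650
  C_22 = (0.90)(0.55) − (-0.15)(-0.40) = 0.4350
  C_23 = −[(0.90)(0.00) − (-0.30)(-0.40)] = 0.1200
  C_31 = (-0.30)(-0.25) − (-0.15)(0.75) = 0.1875
  C_32 = −[(0.90)(-0.25) − (-0.15)(-0.25)] = 0.2625
  C_33 = (0.90)(0.75) − (-0.30)(-0.25) = 0.6000
det(I−A) = Σ_j (I−A)_1j·C_1j = (0.90)(0.4125) + (-0.30)(0.2375) + (-0.15)(0.3000) = 0.2550
adj(I−A) = Cᵀ =
  [ 0.4125   0.1650   0.1875]
  [ 0.2375   0.4350   0.2625]
  [ 0.3000   0.1200   0.6000]
(I − A)⁻¹ = adj(I−A) / det(I−A) ≈
  [   1.6176     0.6471     0.7353]
  [   0.9314     1.7059     1.0294]
  [   1.1765     0.4706     2.3529]
Δx = (I − A)⁻¹ Δd with Δd having +30 in the Furniture component and 0 elsewhere.
So Δx_T = L_TF · (+30), where L_TF = adj(I−A)_TF / det(I−A) = 0.3000 / 0.2550.
Δx_T = 0.3000 × (+30) / 0.2550 = 9.00 / 0.2550 ≈ 35.29.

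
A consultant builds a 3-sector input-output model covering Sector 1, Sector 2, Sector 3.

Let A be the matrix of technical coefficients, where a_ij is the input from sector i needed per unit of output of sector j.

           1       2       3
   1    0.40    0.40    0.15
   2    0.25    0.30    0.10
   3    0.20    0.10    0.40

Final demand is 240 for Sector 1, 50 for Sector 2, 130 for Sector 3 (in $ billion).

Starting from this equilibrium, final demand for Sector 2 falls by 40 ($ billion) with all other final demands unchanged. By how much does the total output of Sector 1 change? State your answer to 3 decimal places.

I − A =
  [   0.60    -0.40    -0.15]
  [  -0.25     0.70    -0.10]
  [  -0.20    -0.10     0.60]
Cofactors of I−A, C_ij = (−1)^(i+j)·(minor ij) (rows/columns in the sector order above):
  C_11 = (0.70)(0.60) − (-0.10)(-0.10) = 0.4100
  C_12 = −[(-0.25)(0.60) − (-0.10)(-0.20)] = 0.1700
  C_13 = (-0.25)(-0.10) − (0.70)(-0.20) = 0.1650
  C_21 = −[(-0.40)(0.60) − (-0.15)(-0.10)] = 0.2550
  C_22 = (0.60)(0.60) − (-0.15)(-0.20) = 0.3300
  C_23 = −[(0.60)(-0.10) − (-0.40)(-0.20)] = 0.1400
  C_31 = (-0.40)(-0.10) − (-0.15)(0.70) = 0.1450
  C_32 = −[(0.60)(-0.10) − (-0.15)(-0.25)] = 0.0975
  C_33 = (0.60)(0.70) − (-0.40)(-0.25) = 0.3200
det(I−A) = Σ_j (I−A)_1j·C_1j = (0.60)(0.4100) + (-0.40)(0.1700) + (-0.15)(0.1650) = 0.15325
adj(I−A) = Cᵀ =
  [ 0.4100   0.2550   0.1450]
  [ 0.1700   0.3300   0.0975]
  [ 0.1650   0.1400   0.3200]
(I − A)⁻¹ = adj(I−A) / det(I−A) ≈
  [   2.6754     1.6639     0.9462]
  [   1.1093     2.1533     0.6362]
  [   1.0767     0.9135     2.0881]
Δx = (I − A)⁻¹ Δd with Δd having -40 in the Sector 2 component and 0 elsewhere.
So Δx_1 = L_12 · (-40), where L_12 = adj(I−A)_12 / det(I−A) = 0.2550 / 0.15325.
Δx_1 = 0.2550 × (-40) / 0.15325 = -10.20 / 0.15325 ≈ -66.558.

Δx_1 = -66.558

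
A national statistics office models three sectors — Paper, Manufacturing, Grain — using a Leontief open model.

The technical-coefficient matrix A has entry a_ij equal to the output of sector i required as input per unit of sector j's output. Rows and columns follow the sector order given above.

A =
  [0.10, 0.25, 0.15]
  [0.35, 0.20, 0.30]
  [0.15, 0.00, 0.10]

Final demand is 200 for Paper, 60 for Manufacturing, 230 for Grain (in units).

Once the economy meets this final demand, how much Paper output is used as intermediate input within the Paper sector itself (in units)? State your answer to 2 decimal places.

z_11 = 37.47

I − A =
  [   0.90    -0.25    -0.15]
  [  -0.35     0.80    -0.30]
  [  -0.15     0.00     0.90]
Cofactors of I−A, C_ij = (−1)^(i+j)·(minor ij) (rows/columns in the sector order above):
  C_11 = (0.80)(0.90) − (-0.30)(0.00) = 0.7200
  C_12 = −[(-0.35)(0.90) − (-0.30)(-0.15)] = 0.3600
  C_13 = (-0.35)(0.00) − (0.80)(-0.15) = 0.1200
  C_21 = −[(-0.25)(0.90) − (-0.15)(0.00)] = 0.2250
  C_22 = (0.90)(0.90) − (-0.15)(-0.15) = 0.7875
  C_23 = −[(0.90)(0.00) − (-0.25)(-0.15)] = 0.0375
  C_31 = (-0.25)(-0.30) − (-0.15)(0.80) = 0.1950
  C_32 = −[(0.90)(-0.30) − (-0.15)(-0.35)] = 0.3225
  C_33 = (0.90)(0.80) − (-0.25)(-0.35) = 0.6325
det(I−A) = Σ_j (I−A)_1j·C_1j = (0.90)(0.7200) + (-0.25)(0.3600) + (-0.15)(0.1200) = 0.5400
adj(I−A) = Cᵀ =
  [ 0.7200   0.2250   0.1950]
  [ 0.3600   0.7875   0.3225]
  [ 0.1200   0.0375   0.6325]
(I − A)⁻¹ = adj(I−A) / det(I−A) ≈
  [   1.3333     0.4167     0.3611]
  [   0.6667     1.4583     0.5972]
  [   0.2222     0.0694     1.1713]
First solve x = (I − A)⁻¹ d = adj(I−A)·d / det(I−A); in particular x_1 = (0.7200·200 + 0.2250·60 + 0.1950·230) / 0.5400 = 202.35 / 0.5400 ≈ 374.7222.
Intermediate flow from 1 to 1: z_11 = a_11 · x_1 = 0.10 × 202.35 / 0.5400 = 20.235 / 0.5400 ≈ 37.47.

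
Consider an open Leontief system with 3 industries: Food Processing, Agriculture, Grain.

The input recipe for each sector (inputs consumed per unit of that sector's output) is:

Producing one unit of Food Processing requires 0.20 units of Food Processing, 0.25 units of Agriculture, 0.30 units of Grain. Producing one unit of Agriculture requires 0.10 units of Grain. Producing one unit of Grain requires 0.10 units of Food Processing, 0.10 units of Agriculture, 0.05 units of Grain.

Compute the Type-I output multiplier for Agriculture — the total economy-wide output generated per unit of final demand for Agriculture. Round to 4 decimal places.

I − A =
  [   0.80     0.00    -0.10]
  [  -0.25     1.00    -0.10]
  [  -0.30    -0.10     0.95]
Cofactors of I−A, C_ij = (−1)^(i+j)·(minor ij) (rows/columns in the sector order above):
  C_11 = (1.00)(0.95) − (-0.10)(-0.10) = 0.9400
  C_12 = −[(-0.25)(0.95) − (-0.10)(-0.30)] = 0.2675
  C_13 = (-0.25)(-0.10) − (1.00)(-0.30) = 0.3250
  C_21 = −[(0.00)(0.95) − (-0.10)(-0.10)] = 0.0100
  C_22 = (0.80)(0.95) − (-0.10)(-0.30) = 0.7300
  C_23 = −[(0.80)(-0.10) − (0.00)(-0.30)] = 0.0800
  C_31 = (0.00)(-0.10) − (-0.10)(1.00) = 0.1000
  C_32 = −[(0.80)(-0.10) − (-0.10)(-0.25)] = 0.1050
  C_33 = (0.80)(1.00) − (0.00)(-0.25) = 0.8000
det(I−A) = Σ_j (I−A)_1j·C_1j = (0.80)(0.9400) + (0.00)(0.2675) + (-0.10)(0.3250) = 0.7195
adj(I−A) = Cᵀ =
  [ 0.9400   0.0100   0.1000]
  [ 0.2675   0.7300   0.1050]
  [ 0.3250   0.0800   0.8000]
(I − A)⁻¹ = adj(I−A) / det(I−A) ≈
  [   1.30646     0.01390     0.13899]
  [   0.37179     1.01459     0.14593]
  [   0.45170     0.11119     1.11188]
The output multiplier for sector j is the column-j sum of the Leontief inverse (I − A)⁻¹ = adj(I−A) / det(I−A).
Column A of adj(I−A): (0.0100, 0.7300, 0.0800); det(I−A) = 0.7195.
m_A = (0.0100 + 0.7300 + 0.0800) / 0.7195 = 0.82 / 0.7195 ≈ 1.1397.

m_A = 1.1397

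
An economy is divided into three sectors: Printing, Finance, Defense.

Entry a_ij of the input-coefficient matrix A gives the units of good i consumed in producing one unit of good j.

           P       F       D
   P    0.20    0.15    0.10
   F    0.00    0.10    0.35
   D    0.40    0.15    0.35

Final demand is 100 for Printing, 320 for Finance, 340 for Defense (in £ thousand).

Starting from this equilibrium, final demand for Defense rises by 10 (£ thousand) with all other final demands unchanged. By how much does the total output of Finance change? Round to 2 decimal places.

I − A =
  [   0.80    -0.15    -0.10]
  [   0.00     0.90    -0.35]
  [  -0.40    -0.15     0.65]
Cofactors of I−A, C_ij = (−1)^(i+j)·(minor ij) (rows/columns in the sector order above):
  C_11 = (0.90)(0.65) − (-0.35)(-0.15) = 0.5325
  C_12 = −[(0.00)(0.65) − (-0.35)(-0.40)] = 0.1400
  C_13 = (0.00)(-0.15) − (0.90)(-0.40) = 0.3600
  C_21 = −[(-0.15)(0.65) − (-0.10)(-0.15)] = 0.1125
  C_22 = (0.80)(0.65) − (-0.10)(-0.40) = 0.4800
  C_23 = −[(0.80)(-0.15) − (-0.15)(-0.40)] = 0.1800
  C_31 = (-0.15)(-0.35) − (-0.10)(0.90) = 0.1425
  C_32 = −[(0.80)(-0.35) − (-0.10)(0.00)] = 0.2800
  C_33 = (0.80)(0.90) − (-0.15)(0.00) = 0.7200
det(I−A) = Σ_j (I−A)_1j·C_1j = (0.80)(0.5325) + (-0.15)(0.1400) + (-0.10)(0.3600) = 0.3690
adj(I−A) = Cᵀ =
  [ 0.5325   0.1125   0.1425]
  [ 0.1400   0.4800   0.2800]
  [ 0.3600   0.1800   0.7200]
(I − A)⁻¹ = adj(I−A) / det(I−A) ≈
  [   1.4431     0.3049     0.3862]
  [   0.3794     1.3008     0.7588]
  [   0.9756     0.4878     1.9512]
Δx = (I − A)⁻¹ Δd with Δd having +10 in the Defense component and 0 elsewhere.
So Δx_F = L_FD · (+10), where L_FD = adj(I−A)_FD / det(I−A) = 0.2800 / 0.3690.
Δx_F = 0.2800 × (+10) / 0.3690 = 2.80 / 0.3690 ≈ 7.59.

Δx_F = 7.59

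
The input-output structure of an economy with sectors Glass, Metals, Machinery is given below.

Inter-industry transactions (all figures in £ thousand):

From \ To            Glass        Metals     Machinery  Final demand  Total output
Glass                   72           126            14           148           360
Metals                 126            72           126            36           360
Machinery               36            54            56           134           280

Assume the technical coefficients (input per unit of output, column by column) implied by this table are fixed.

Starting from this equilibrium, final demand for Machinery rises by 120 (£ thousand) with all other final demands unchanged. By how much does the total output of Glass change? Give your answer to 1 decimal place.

Technical coefficients a_ij = z_ij / X_j:
  a_11 = 72/360 = 0.20, a_21 = 126/360 = 0.35, a_31 = 36/360 = 0.10
  a_12 = 126/360 = 0.35, a_22 = 72/360 = 0.20, a_32 = 54/360 = 0.15
  a_13 = 14/280 = 0.05, a_23 = 126/280 = 0.45, a_33 = 56/280 = 0.20
I − A =
  [   0.80    -0.35    -0.05]
  [  -0.35     0.80    -0.45]
  [  -0.10    -0.15     0.80]
Cofactors of I−A, C_ij = (−1)^(i+j)·(minor ij) (rows/columns in the sector order above):
  C_11 = (0.80)(0.80) − (-0.45)(-0.15) = 0.5725
  C_12 = −[(-0.35)(0.80) − (-0.45)(-0.10)] = 0.3250
  C_13 = (-0.35)(-0.15) − (0.80)(-0.10) = 0.1325
  C_21 = −[(-0.35)(0.80) − (-0.05)(-0.15)] = 0.2875
  C_22 = (0.80)(0.80) − (-0.05)(-0.10) = 0.6350
  C_23 = −[(0.80)(-0.15) − (-0.35)(-0.10)] = 0.1550
  C_31 = (-0.35)(-0.45) − (-0.05)(0.80) = 0.1975
  C_32 = −[(0.80)(-0.45) − (-0.05)(-0.35)] = 0.3775
  C_33 = (0.80)(0.80) − (-0.35)(-0.35) = 0.5175
det(I−A) = Σ_j (I−A)_1j·C_1j = (0.80)(0.5725) + (-0.35)(0.3250) + (-0.05)(0.1325) = 0.337625
adj(I−A) = Cᵀ =
  [ 0.5725   0.2875   0.1975]
  [ 0.3250   0.6350   0.3775]
  [ 0.1325   0.1550   0.5175]
(I − A)⁻¹ = adj(I−A) / det(I−A) ≈
  [   1.6957     0.8515     0.5850]
  [   0.9626     1.8808     1.1181]
  [   0.3924     0.4591     1.5328]
Δx = (I − A)⁻¹ Δd with Δd having +120 in the Machinery component and 0 elsewhere.
So Δx_1 = L_13 · (+120), where L_13 = adj(I−A)_13 / det(I−A) = 0.1975 / 0.337625.
Δx_1 = 0.1975 × (+120) / 0.337625 = 23.70 / 0.337625 ≈ 70.2.

Δx_1 = 70.2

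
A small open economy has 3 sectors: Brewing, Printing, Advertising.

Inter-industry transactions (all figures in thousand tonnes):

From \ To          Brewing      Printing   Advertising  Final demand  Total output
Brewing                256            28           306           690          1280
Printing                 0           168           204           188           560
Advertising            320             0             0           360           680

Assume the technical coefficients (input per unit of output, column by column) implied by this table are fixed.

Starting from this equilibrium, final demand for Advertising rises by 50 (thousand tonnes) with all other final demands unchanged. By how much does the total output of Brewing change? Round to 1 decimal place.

Technical coefficients a_ij = z_ij / X_j:
  a_BB = 256/1280 = 0.20, a_PB = 0/1280 = 0.00, a_AB = 320/1280 = 0.25
  a_BP = 28/560 = 0.05, a_PP = 168/560 = 0.30, a_AP = 0/560 = 0.00
  a_BA = 306/680 = 0.45, a_PA = 204/680 = 0.30, a_AA = 0/680 = 0.00
I − A =
  [   0.80    -0.05    -0.45]
  [   0.00     0.70    -0.30]
  [  -0.25     0.00     1.00]
Cofactors of I−A, C_ij = (−1)^(i+j)·(minor ij) (rows/columns in the sector order above):
  C_11 = (0.70)(1.00) − (-0.30)(0.00) = 0.7000
  C_12 = −[(0.00)(1.00) − (-0.30)(-0.25)] = 0.0750
  C_13 = (0.00)(0.00) − (0.70)(-0.25) = 0.1750
  C_21 = −[(-0.05)(1.00) − (-0.45)(0.00)] = 0.0500
  C_22 = (0.80)(1.00) − (-0.45)(-0.25) = 0.6875
  C_23 = −[(0.80)(0.00) − (-0.05)(-0.25)] = 0.0125
  C_31 = (-0.05)(-0.30) − (-0.45)(0.70) = 0.3300
  C_32 = −[(0.80)(-0.30) − (-0.45)(0.00)] = 0.2400
  C_33 = (0.80)(0.70) − (-0.05)(0.00) = 0.5600
det(I−A) = Σ_j (I−A)_1j·C_1j = (0.80)(0.7000) + (-0.05)(0.0750) + (-0.45)(0.1750) = 0.4775
adj(I−A) = Cᵀ =
  [ 0.7000   0.0500   0.3300]
  [ 0.0750   0.6875   0.2400]
  [ 0.1750   0.0125   0.5600]
(I − A)⁻¹ = adj(I−A) / det(I−A) ≈
  [   1.4660     0.1047     0.6911]
  [   0.1571     1.4398     0.5026]
  [   0.3665     0.0262     1.1728]
Δx = (I − A)⁻¹ Δd with Δd having +50 in the Advertising component and 0 elsewhere.
So Δx_B = L_BA · (+50), where L_BA = adj(I−A)_BA / det(I−A) = 0.3300 / 0.4775.
Δx_B = 0.3300 × (+50) / 0.4775 = 16.50 / 0.4775 ≈ 34.6.

Δx_B = 34.6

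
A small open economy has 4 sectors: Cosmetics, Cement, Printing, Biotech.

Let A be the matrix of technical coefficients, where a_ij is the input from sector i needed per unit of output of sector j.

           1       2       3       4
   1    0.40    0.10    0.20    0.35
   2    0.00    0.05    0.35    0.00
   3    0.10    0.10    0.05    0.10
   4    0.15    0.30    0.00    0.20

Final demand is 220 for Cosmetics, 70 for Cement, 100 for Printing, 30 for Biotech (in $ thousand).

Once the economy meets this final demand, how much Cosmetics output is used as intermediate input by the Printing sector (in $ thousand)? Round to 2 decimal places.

z_13 = 40.55

I − A =
  [   0.60    -0.10    -0.20    -0.35]
  [   0.00     0.95    -0.35     0.00]
  [  -0.10    -0.10     0.95    -0.10]
  [  -0.15    -0.30     0.00     0.80]
Compute the cofactors C_ij = (−1)^(i+j)·(3×3 minor ij) of I−A; the adjugate is their transpose:
adj(I−A) = Cᵀ =
  [ 0.683500   0.197750   0.216750   0.326125]
  [ 0.033250   0.387125   0.149625   0.033250]
  [ 0.090250   0.080750   0.406125   0.090250]
  [ 0.140625   0.182250   0.096750   0.498000]
det(I−A) = Σ_j (I−A)_1j·C_1j = (0.60)(0.683500) + (-0.10)(0.033250) + (-0.20)(0.090250) + (-0.35)(0.140625) = 0.33950625
(I − A)⁻¹ = adj(I−A) / det(I−A) ≈
  [   2.0132     0.5825     0.6384     0.9606]
  [   0.0979     1.1403     0.4407     0.0979]
  [   0.2658     0.2378     1.1962     0.2658]
  [   0.4142     0.5368     0.2850     1.4668]
First solve x = (I − A)⁻¹ d = adj(I−A)·d / det(I−A); in particular x_3 = (0.090250·220 + 0.080750·70 + 0.406125·100 + 0.090250·30) / 0.33950625 = 68.8275 / 0.33950625 ≈ 202.7282.
Intermediate flow from 1 to 3: z_13 = a_13 · x_3 = 0.20 × 68.8275 / 0.33950625 = 13.7655 / 0.33950625 ≈ 40.55.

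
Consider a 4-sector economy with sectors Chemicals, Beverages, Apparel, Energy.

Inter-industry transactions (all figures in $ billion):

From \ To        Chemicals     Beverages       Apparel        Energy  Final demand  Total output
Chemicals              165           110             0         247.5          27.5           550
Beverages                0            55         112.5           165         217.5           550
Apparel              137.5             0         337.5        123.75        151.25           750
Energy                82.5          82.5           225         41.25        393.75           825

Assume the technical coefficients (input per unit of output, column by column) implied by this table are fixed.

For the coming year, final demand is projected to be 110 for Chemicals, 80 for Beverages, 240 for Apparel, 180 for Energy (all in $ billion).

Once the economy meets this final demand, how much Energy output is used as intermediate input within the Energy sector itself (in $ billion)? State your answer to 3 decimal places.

z_EE = 29.438

Technical coefficients a_ij = z_ij / X_j:
  a_CC = 165/550 = 0.30, a_BC = 0/550 = 0.00, a_AC = 137.5/550 = 0.25, a_EC = 82.5/550 = 0.15
  a_CB = 110/550 = 0.20, a_BB = 55/550 = 0.10, a_AB = 0/550 = 0.00, a_EB = 82.5/550 = 0.15
  a_CA = 0/750 = 0.00, a_BA = 112.5/750 = 0.15, a_AA = 337.5/750 = 0.45, a_EA = 225/750 = 0.30
  a_CE = 247.5/825 = 0.30, a_BE = 165/825 = 0.20, a_AE = 123.75/825 = 0.15, a_EE = 41.25/825 = 0.05
I − A =
  [   0.70    -0.20     0.00    -0.30]
  [   0.00     0.90    -0.15    -0.20]
  [  -0.25     0.00     0.55    -0.15]
  [  -0.15    -0.15    -0.30     0.95]
Compute the cofactors C_ij = (−1)^(i+j)·(3×3 minor ij) of I−A; the adjugate is their transpose:
adj(I−A) = Cᵀ =
  [ 0.409875   0.120250   0.128250   0.175000]
  [ 0.070500   0.287000   0.135000   0.104000]
  [ 0.226500   0.079000   0.531000   0.172000]
  [ 0.147375   0.089250   0.209250   0.339000]
det(I−A) = Σ_j (I−A)_1j·C_1j = (0.70)(0.409875) + (-0.20)(0.070500) + (0.00)(0.226500) + (-0.30)(0.147375) = 0.2286
(I − A)⁻¹ = adj(I−A) / det(I−A) ≈
  [   1.7930     0.5260     0.5610     0.7655]
  [   0.3084     1.2555     0.5906     0.4549]
  [   0.9908     0.3456     2.3228     0.7524]
  [   0.6447     0.3904     0.9154     1.4829]
First solve x = (I − A)⁻¹ d = adj(I−A)·d / det(I−A); in particular x_E = (0.147375·110 + 0.089250·80 + 0.209250·240 + 0.339000·180) / 0.2286 = 134.59125 / 0.2286 ≈ 588.76312.
Intermediate flow from E to E: z_EE = a_EE · x_E = 0.05 × 134.59125 / 0.2286 = 6.7295625 / 0.2286 ≈ 29.438.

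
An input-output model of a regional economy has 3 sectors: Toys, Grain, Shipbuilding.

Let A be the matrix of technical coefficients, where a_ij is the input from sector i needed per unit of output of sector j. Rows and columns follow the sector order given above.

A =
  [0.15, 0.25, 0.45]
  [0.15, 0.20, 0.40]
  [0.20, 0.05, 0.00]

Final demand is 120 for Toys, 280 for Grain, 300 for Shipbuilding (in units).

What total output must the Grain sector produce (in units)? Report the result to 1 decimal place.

x_2 = 684.1

I − A =
  [   0.85    -0.25    -0.45]
  [  -0.15     0.80    -0.40]
  [  -0.20    -0.05     1.00]
Cofactors of I−A, C_ij = (−1)^(i+j)·(minor ij) (rows/columns in the sector order above):
  C_11 = (0.80)(1.00) − (-0.40)(-0.05) = 0.7800
  C_12 = −[(-0.15)(1.00) − (-0.40)(-0.20)] = 0.2300
  C_13 = (-0.15)(-0.05) − (0.80)(-0.20) = 0.1675
  C_21 = −[(-0.25)(1.00) − (-0.45)(-0.05)] = 0.2725
  C_22 = (0.85)(1.00) − (-0.45)(-0.20) = 0.7600
  C_23 = −[(0.85)(-0.05) − (-0.25)(-0.20)] = 0.0925
  C_31 = (-0.25)(-0.40) − (-0.45)(0.80) = 0.4600
  C_32 = −[(0.85)(-0.40) − (-0.45)(-0.15)] = 0.4075
  C_33 = (0.85)(0.80) − (-0.25)(-0.15) = 0.6425
det(I−A) = Σ_j (I−A)_1j·C_1j = (0.85)(0.7800) + (-0.25)(0.2300) + (-0.45)(0.1675) = 0.530125
adj(I−A) = Cᵀ =
  [ 0.7800   0.2725   0.4600]
  [ 0.2300   0.7600   0.4075]
  [ 0.1675   0.0925   0.6425]
(I − A)⁻¹ = adj(I−A) / det(I−A) ≈
  [   1.4714     0.5140     0.8677]
  [   0.4339     1.4336     0.7687]
  [   0.3160     0.1745     1.2120]
x = (I − A)⁻¹ d = adj(I−A)·d / det(I−A), with det(I−A) = 0.530125:
  x_1 = (0.7800·120 + 0.2725·280 + 0.4600·300) / 0.530125 = 307.90 / 0.530125 ≈ 580.8
  x_2 = (0.2300·120 + 0.7600·280 + 0.4075·300) / 0.530125 = 362.65 / 0.530125 ≈ 684.1
  x_3 = (0.1675·120 + 0.0925·280 + 0.6425·300) / 0.530125 = 238.75 / 0.530125 ≈ 450.4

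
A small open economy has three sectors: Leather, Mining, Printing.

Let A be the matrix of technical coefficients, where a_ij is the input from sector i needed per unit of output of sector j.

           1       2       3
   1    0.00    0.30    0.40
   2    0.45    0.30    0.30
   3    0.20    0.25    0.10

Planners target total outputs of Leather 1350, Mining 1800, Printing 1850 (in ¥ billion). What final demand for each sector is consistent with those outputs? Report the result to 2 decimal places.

d_1 = 70.00, d_2 = 97.50, d_3 = 945.00

I − A =
  [   1.00    -0.30    -0.40]
  [  -0.45     0.70    -0.30]
  [  -0.20    -0.25     0.90]
d = (I − A) x:
  d_1 = (+1.00)·1350 + (-0.30)·1800 + (-0.40)·1850 = 70.00
  d_2 = (-0.45)·1350 + (+0.70)·1800 + (-0.30)·1850 = 97.50
  d_3 = (-0.20)·1350 + (-0.25)·1800 + (+0.90)·1850 = 945.00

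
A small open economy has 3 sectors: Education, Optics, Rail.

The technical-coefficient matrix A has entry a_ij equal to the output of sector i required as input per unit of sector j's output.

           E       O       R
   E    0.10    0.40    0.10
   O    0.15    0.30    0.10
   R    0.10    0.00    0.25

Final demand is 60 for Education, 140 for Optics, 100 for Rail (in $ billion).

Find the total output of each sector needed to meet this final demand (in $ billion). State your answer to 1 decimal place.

I − A =
  [   0.90    -0.40    -0.10]
  [  -0.15     0.70    -0.10]
  [  -0.10     0.00     0.75]
Cofactors of I−A, C_ij = (−1)^(i+j)·(minor ij) (rows/columns in the sector order above):
  C_11 = (0.70)(0.75) − (-0.10)(0.00) = 0.5250
  C_12 = −[(-0.15)(0.75) − (-0.10)(-0.10)] = 0.1225
  C_13 = (-0.15)(0.00) − (0.70)(-0.10) = 0.0700
  C_21 = −[(-0.40)(0.75) − (-0.10)(0.00)] = 0.3000
  C_22 = (0.90)(0.75) − (-0.10)(-0.10) = 0.6650
  C_23 = −[(0.90)(0.00) − (-0.40)(-0.10)] = 0.0400
  C_31 = (-0.40)(-0.10) − (-0.10)(0.70) = 0.1100
  C_32 = −[(0.90)(-0.10) − (-0.10)(-0.15)] = 0.1050
  C_33 = (0.90)(0.70) − (-0.40)(-0.15) = 0.5700
det(I−A) = Σ_j (I−A)_1j·C_1j = (0.90)(0.5250) + (-0.40)(0.1225) + (-0.10)(0.0700) = 0.4165
adj(I−A) = Cᵀ =
  [ 0.5250   0.3000   0.1100]
  [ 0.1225   0.6650   0.1050]
  [ 0.0700   0.0400   0.5700]
(I − A)⁻¹ = adj(I−A) / det(I−A) ≈
  [   1.2605     0.7203     0.2641]
  [   0.2941     1.5966     0.2521]
  [   0.1681     0.0960     1.3685]
x = (I − A)⁻¹ d = adj(I−A)·d / det(I−A), with det(I−A) = 0.4165:
  x_E = (0.5250·60 + 0.3000·140 + 0.1100·100) / 0.4165 = 84.50 / 0.4165 ≈ 202.9
  x_O = (0.1225·60 + 0.6650·140 + 0.1050·100) / 0.4165 = 110.95 / 0.4165 ≈ 266.4
  x_R = (0.0700·60 + 0.0400·140 + 0.5700·100) / 0.4165 = 66.80 / 0.4165 ≈ 160.4

x_E = 202.9, x_O = 266.4, x_R = 160.4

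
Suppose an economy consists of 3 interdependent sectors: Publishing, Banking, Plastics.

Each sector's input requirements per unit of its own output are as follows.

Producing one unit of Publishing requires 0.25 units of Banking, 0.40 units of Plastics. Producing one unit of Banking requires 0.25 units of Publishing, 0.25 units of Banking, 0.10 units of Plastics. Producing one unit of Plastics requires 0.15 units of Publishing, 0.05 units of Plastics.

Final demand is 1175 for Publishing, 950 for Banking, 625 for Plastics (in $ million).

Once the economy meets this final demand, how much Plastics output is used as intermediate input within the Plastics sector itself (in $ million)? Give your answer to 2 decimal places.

I − A =
  [   1.00    -0.25    -0.15]
  [  -0.25     0.75     0.00]
  [  -0.40    -0.10     0.95]
Cofactors of I−A, C_ij = (−1)^(i+j)·(minor ij) (rows/columns in the sector order above):
  C_11 = (0.75)(0.95) − (0.00)(-0.10) = 0.7125
  C_12 = −[(-0.25)(0.95) − (0.00)(-0.40)] = 0.2375
  C_13 = (-0.25)(-0.10) − (0.75)(-0.40) = 0.3250
  C_21 = −[(-0.25)(0.95) − (-0.15)(-0.10)] = 0.2525
  C_22 = (1.00)(0.95) − (-0.15)(-0.40) = 0.8900
  C_23 = −[(1.00)(-0.10) − (-0.25)(-0.40)] = 0.2000
  C_31 = (-0.25)(0.00) − (-0.15)(0.75) = 0.1125
  C_32 = −[(1.00)(0.00) − (-0.15)(-0.25)] = 0.0375
  C_33 = (1.00)(0.75) − (-0.25)(-0.25) = 0.6875
det(I−A) = Σ_j (I−A)_1j·C_1j = (1.00)(0.7125) + (-0.25)(0.2375) + (-0.15)(0.3250) = 0.604375
adj(I−A) = Cᵀ =
  [ 0.7125   0.2525   0.1125]
  [ 0.2375   0.8900   0.0375]
  [ 0.3250   0.2000   0.6875]
(I − A)⁻¹ = adj(I−A) / det(I−A) ≈
  [   1.1789     0.4178     0.1861]
  [   0.3930     1.4726     0.0620]
  [   0.5377     0.3309     1.1375]
First solve x = (I − A)⁻¹ d = adj(I−A)·d / det(I−A); in particular x_3 = (0.3250·1175 + 0.2000·950 + 0.6875·625) / 0.604375 = 1001.5625 / 0.604375 ≈ 1657.1872.
Intermediate flow from 3 to 3: z_33 = a_33 · x_3 = 0.05 × 1001.5625 / 0.604375 = 50.078125 / 0.604375 ≈ 82.86.

z_33 = 82.86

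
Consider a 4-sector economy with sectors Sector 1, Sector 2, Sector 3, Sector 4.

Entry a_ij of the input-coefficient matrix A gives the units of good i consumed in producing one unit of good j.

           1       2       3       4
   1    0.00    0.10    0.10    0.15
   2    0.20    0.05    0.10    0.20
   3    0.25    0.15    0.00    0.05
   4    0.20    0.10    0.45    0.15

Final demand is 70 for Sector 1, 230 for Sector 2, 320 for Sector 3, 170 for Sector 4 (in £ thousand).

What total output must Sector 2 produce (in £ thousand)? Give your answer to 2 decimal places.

I − A =
  [   1.00    -0.10    -0.10    -0.15]
  [  -0.20     0.95    -0.10    -0.20]
  [  -0.25    -0.15     1.00    -0.05]
  [  -0.20    -0.10    -0.45     0.85]
Compute the cofactors C_ij = (−1)^(i+j)·(3×3 minor ij) of I−A; the adjugate is their transpose:
adj(I−A) = Cᵀ =
  [ 0.739375   0.121125   0.161875   0.168500]
  [ 0.250250   0.758375   0.206500   0.234750]
  [ 0.238875   0.154000   0.735000   0.121625]
  [ 0.329875   0.199250   0.451500   0.885750]
det(I−A) = Σ_j (I−A)_1j·C_1j = (1.00)(0.739375) + (-0.10)(0.250250) + (-0.10)(0.238875) + (-0.15)(0.329875) = 0.64098125
(I − A)⁻¹ = adj(I−A) / det(I−A) ≈
  [   1.1535     0.1890     0.2525     0.2629]
  [   0.3904     1.1831     0.3222     0.3662]
  [   0.3727     0.2403     1.1467     0.1897]
  [   0.5146     0.3109     0.7044     1.3819]
x = (I − A)⁻¹ d = adj(I−A)·d / det(I−A), with det(I−A) = 0.64098125:
  x_1 = (0.739375·70 + 0.121125·230 + 0.161875·320 + 0.168500·170) / 0.64098125 = 160.06 / 0.64098125 ≈ 249.71
  x_2 = (0.250250·70 + 0.758375·230 + 0.206500·320 + 0.234750·170) / 0.64098125 = 297.93125 / 0.64098125 ≈ 464.80
  x_3 = (0.238875·70 + 0.154000·230 + 0.735000·320 + 0.121625·170) / 0.64098125 = 308.0175 / 0.64098125 ≈ 480.54
  x_4 = (0.329875·70 + 0.199250·230 + 0.451500·320 + 0.885750·170) / 0.64098125 = 363.97625 / 0.64098125 ≈ 567.84

x_2 = 464.80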